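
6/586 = 3/293 = 0.01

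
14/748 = 7/374 = 0.02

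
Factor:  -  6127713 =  - 3^2 *680857^1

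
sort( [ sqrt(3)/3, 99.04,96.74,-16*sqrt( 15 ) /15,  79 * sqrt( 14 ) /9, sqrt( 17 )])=[ - 16*sqrt(  15 )/15, sqrt ( 3)/3,sqrt (17), 79*sqrt (14) /9,  96.74, 99.04]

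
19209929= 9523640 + 9686289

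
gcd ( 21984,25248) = 96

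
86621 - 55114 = 31507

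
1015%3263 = 1015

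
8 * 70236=561888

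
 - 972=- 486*2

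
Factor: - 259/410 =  - 2^ ( - 1) * 5^( - 1)*7^1  *  37^1 * 41^( - 1)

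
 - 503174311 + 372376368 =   -  130797943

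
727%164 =71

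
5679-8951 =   -  3272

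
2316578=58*39941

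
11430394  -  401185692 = -389755298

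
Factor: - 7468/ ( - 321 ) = 2^2*3^(-1) * 107^(-1 )*1867^1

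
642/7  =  91  +  5/7 = 91.71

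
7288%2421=25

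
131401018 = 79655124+51745894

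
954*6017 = 5740218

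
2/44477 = 2/44477=0.00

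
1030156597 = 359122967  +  671033630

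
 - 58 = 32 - 90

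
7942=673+7269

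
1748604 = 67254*26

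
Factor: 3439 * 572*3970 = 7809418760 = 2^3*5^1 * 11^1 * 13^1 * 19^1*181^1 * 397^1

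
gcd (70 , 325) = 5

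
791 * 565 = 446915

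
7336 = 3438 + 3898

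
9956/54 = 184+10/27 = 184.37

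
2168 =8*271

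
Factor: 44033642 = 2^1 * 47^1 * 179^1*2617^1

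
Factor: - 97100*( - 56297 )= 2^2 * 5^2*19^1*971^1*2963^1 = 5466438700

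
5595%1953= 1689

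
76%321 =76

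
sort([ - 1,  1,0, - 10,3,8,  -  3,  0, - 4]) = [ - 10, - 4, - 3, - 1, 0,0, 1,3,8]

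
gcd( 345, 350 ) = 5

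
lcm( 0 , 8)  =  0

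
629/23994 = 629/23994 = 0.03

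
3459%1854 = 1605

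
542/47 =542/47 = 11.53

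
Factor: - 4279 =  - 11^1 * 389^1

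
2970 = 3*990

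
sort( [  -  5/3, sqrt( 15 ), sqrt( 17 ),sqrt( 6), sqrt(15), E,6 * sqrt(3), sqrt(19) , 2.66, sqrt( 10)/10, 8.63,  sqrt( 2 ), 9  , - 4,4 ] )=[ - 4 ,-5/3, sqrt( 10) /10,sqrt( 2), sqrt (6),2.66, E, sqrt( 15 )  ,  sqrt( 15 ), 4, sqrt(17), sqrt( 19),8.63, 9,  6*sqrt( 3) ] 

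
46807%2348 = 2195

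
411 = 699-288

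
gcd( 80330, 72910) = 10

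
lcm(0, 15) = 0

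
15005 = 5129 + 9876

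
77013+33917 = 110930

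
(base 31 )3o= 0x75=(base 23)52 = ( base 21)5C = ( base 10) 117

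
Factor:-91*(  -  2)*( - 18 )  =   - 2^2*3^2*7^1 *13^1 = - 3276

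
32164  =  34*946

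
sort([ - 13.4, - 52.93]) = [-52.93 , - 13.4]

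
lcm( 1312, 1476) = 11808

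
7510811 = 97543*77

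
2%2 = 0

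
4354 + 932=5286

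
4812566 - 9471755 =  - 4659189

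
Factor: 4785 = 3^1 * 5^1*11^1*29^1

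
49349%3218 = 1079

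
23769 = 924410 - 900641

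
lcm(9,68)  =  612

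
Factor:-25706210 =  - 2^1*5^1*17^1*151213^1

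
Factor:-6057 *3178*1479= - 28469486934 = -  2^1  *  3^3*7^1* 17^1*29^1*227^1*673^1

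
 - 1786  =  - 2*893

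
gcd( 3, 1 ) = 1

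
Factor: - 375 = -3^1*5^3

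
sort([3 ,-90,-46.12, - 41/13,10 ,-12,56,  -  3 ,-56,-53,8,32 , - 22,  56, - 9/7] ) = [-90, - 56, - 53,-46.12, - 22, - 12,-41/13,- 3,-9/7, 3,8,10,32 , 56, 56]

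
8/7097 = 8/7097 = 0.00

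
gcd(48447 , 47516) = 7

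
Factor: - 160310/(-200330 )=13^ ( - 1 )*17^1*41^1 * 67^( - 1 ) = 697/871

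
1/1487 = 1/1487 = 0.00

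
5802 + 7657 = 13459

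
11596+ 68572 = 80168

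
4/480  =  1/120=0.01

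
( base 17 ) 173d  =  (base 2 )1101101011000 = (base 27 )9g7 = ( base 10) 7000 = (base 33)6e4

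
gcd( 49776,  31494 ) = 6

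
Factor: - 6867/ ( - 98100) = 2^ ( - 2)*5^( - 2 )*7^1 = 7/100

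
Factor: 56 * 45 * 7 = 17640 = 2^3*3^2 * 5^1*7^2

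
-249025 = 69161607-69410632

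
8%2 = 0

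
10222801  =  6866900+3355901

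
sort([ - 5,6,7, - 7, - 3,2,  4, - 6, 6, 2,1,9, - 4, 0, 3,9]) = [ -7, - 6 , - 5, - 4 ,-3,0,1, 2,2,3,4, 6,6,7,9 , 9]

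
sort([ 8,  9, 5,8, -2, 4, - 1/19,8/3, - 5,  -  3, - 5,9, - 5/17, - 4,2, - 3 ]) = [ - 5,  -  5, - 4, - 3, - 3, -2,-5/17,  -  1/19,2 , 8/3 , 4, 5,8,8,9 , 9]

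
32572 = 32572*1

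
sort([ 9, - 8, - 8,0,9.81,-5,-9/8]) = [ - 8, -8, - 5,-9/8,0, 9,9.81]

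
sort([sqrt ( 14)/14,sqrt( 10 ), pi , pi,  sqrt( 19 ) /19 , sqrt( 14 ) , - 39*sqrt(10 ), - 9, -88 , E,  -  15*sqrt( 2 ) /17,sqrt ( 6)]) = [-39*sqrt( 10 ), - 88, - 9, - 15*sqrt( 2)/17, sqrt( 19)/19,  sqrt( 14)/14, sqrt(6),E,pi,pi,sqrt( 10 ),sqrt(14) ]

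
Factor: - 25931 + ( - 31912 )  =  -57843=- 3^2*6427^1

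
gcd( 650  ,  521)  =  1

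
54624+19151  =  73775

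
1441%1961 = 1441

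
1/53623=1/53623 = 0.00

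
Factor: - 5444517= - 3^1 * 13^1 * 137^1*1019^1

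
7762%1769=686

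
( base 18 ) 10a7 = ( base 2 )1011110000011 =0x1783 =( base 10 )6019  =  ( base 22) C9D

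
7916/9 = 879 + 5/9 = 879.56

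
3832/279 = 3832/279 =13.73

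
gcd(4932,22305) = 3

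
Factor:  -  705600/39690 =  - 160/9= - 2^5 * 3^ (  -  2)*5^1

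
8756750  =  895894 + 7860856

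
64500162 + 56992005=121492167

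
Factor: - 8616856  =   - 2^3*37^1 * 43^1*677^1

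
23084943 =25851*893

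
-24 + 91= 67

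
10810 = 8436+2374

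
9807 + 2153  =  11960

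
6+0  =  6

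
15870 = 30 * 529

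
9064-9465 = -401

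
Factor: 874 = 2^1*19^1*23^1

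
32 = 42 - 10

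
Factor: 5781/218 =2^(  -  1 )*3^1*41^1*47^1 * 109^ (-1 )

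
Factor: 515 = 5^1*103^1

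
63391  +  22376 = 85767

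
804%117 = 102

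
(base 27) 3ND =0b101100000101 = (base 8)5405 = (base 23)57F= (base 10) 2821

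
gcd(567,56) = 7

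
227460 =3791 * 60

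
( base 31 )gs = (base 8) 1014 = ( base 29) I2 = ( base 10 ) 524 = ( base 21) 13K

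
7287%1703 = 475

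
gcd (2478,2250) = 6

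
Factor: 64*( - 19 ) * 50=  -60800 = - 2^7*5^2*19^1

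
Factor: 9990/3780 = 2^( - 1 )*7^( - 1 )*37^1 = 37/14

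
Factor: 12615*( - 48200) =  - 608043000 = -2^3*3^1*5^3 * 29^2*241^1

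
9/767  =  9/767=0.01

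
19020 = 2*9510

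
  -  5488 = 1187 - 6675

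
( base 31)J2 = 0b1001001111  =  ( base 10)591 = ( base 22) 14J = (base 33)hu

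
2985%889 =318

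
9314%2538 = 1700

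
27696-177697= - 150001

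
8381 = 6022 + 2359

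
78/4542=13/757 = 0.02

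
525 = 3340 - 2815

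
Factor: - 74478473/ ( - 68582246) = 2^(-1)*59^1*67^1*83^1*227^1*1097^( - 1)*31259^(-1 ) 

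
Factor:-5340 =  - 2^2*3^1 * 5^1*89^1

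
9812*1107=10861884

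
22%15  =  7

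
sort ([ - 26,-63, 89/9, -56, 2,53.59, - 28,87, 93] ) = [ - 63, - 56, - 28, - 26 , 2 , 89/9,53.59, 87, 93 ]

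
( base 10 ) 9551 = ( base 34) 88v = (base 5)301201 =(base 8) 22517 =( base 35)7rv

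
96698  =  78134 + 18564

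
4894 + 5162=10056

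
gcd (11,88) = 11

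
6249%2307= 1635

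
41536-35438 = 6098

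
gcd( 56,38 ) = 2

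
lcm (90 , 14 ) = 630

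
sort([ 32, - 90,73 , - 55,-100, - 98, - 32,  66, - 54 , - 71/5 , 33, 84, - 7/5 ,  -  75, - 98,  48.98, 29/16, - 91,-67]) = [ - 100, - 98,  -  98, - 91, - 90, - 75,-67, - 55,- 54, - 32, - 71/5, - 7/5, 29/16, 32, 33,48.98, 66,73,84 ] 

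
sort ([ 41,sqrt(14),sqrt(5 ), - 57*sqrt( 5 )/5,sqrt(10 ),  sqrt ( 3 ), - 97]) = [- 97,  -  57*sqrt( 5 ) /5,sqrt( 3),sqrt(5),sqrt(10 ),sqrt( 14),41]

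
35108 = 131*268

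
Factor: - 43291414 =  - 2^1*21645707^1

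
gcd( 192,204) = 12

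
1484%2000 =1484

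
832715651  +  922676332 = 1755391983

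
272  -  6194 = - 5922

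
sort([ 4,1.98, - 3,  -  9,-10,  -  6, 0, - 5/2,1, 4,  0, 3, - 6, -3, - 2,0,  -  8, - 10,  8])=[ - 10, - 10, -9, - 8, - 6, - 6, - 3, - 3, - 5/2, - 2, 0,  0, 0, 1, 1.98, 3,4,4, 8] 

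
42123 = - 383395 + 425518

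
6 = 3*2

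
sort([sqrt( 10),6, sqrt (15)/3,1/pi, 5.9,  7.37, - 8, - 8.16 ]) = [ -8.16, - 8, 1/pi,sqrt( 15 ) /3 , sqrt( 10),  5.9, 6,7.37]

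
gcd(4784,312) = 104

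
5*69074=345370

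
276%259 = 17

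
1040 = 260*4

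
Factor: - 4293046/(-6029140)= 2^( - 1 )* 5^(-1)*13^( - 1)*23189^( - 1 )*2146523^1=2146523/3014570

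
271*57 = 15447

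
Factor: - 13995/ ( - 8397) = 3^( - 1 )*5^1 =5/3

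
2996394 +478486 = 3474880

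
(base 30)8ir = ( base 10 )7767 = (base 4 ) 1321113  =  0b1111001010111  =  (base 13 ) 36c6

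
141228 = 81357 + 59871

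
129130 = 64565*2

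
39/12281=39/12281=0.00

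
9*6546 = 58914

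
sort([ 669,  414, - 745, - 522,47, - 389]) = [  -  745, - 522, - 389,47, 414 , 669] 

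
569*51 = 29019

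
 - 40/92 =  - 10/23 = - 0.43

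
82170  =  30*2739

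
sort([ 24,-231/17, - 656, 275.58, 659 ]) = [  -  656, - 231/17,24,  275.58,659] 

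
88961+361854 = 450815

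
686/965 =686/965 = 0.71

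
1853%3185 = 1853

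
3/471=1/157 = 0.01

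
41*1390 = 56990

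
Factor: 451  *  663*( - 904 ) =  - 2^3*3^1*11^1*13^1* 17^1*41^1*113^1 = - 270307752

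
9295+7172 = 16467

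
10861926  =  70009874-59147948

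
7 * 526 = 3682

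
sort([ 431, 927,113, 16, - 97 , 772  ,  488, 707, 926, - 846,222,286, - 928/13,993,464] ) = [-846 , - 97,  -  928/13, 16,113, 222, 286 , 431 , 464, 488,707,  772, 926 , 927,993 ] 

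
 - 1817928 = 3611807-5429735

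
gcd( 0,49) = 49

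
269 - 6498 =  - 6229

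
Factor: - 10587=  - 3^1*3529^1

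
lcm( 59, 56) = 3304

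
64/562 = 32/281 = 0.11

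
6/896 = 3/448 = 0.01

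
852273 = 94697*9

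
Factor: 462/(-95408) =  - 2^( - 3 )*3^1*7^1*11^1*67^( - 1 )*89^( - 1) = - 231/47704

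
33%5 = 3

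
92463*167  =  15441321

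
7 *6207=43449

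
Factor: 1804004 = 2^2*607^1*743^1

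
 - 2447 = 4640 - 7087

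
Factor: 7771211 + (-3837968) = 3^2*101^1*4327^1 = 3933243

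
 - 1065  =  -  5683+4618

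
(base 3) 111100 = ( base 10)360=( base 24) F0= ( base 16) 168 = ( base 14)1BA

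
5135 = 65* 79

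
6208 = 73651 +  - 67443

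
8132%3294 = 1544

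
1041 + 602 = 1643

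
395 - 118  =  277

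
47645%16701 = 14243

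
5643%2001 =1641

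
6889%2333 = 2223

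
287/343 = 41/49 = 0.84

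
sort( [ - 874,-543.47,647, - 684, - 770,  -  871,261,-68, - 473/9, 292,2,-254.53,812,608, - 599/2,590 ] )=[ - 874, - 871, - 770, - 684, - 543.47,-599/2 ,  -  254.53, - 68, - 473/9, 2, 261, 292 , 590,608,647,  812]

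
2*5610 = 11220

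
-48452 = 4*(-12113)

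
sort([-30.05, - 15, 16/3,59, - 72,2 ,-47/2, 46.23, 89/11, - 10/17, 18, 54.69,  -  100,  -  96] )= [ - 100, -96, - 72,-30.05, - 47/2, - 15,-10/17,  2 , 16/3, 89/11, 18, 46.23, 54.69 , 59 ] 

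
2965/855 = 3 + 80/171 = 3.47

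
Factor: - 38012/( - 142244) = 221/827 = 13^1*17^1*827^( - 1) 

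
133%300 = 133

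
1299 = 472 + 827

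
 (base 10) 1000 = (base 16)3E8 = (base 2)1111101000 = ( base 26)1cc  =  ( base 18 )31a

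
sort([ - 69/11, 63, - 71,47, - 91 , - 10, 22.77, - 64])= [ - 91, - 71, - 64,-10,-69/11,22.77, 47, 63]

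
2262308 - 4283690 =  - 2021382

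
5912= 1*5912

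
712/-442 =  - 2 + 86/221 = -1.61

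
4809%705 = 579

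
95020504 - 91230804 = 3789700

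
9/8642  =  9/8642 = 0.00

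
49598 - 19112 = 30486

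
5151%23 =22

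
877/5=175  +  2/5=175.40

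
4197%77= 39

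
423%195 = 33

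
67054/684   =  98+11/342 = 98.03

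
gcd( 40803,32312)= 7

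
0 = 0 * 3943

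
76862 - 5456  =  71406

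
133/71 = 1 + 62/71 = 1.87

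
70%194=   70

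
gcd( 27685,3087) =49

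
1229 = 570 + 659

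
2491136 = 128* 19462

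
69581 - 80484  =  -10903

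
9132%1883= 1600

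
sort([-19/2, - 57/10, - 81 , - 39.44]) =[-81, - 39.44, - 19/2, - 57/10]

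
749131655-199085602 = 550046053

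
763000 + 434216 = 1197216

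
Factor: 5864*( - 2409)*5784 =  - 2^6*3^2*11^1*73^1*241^1*733^1 = -81706958784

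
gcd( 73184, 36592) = 36592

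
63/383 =63/383 = 0.16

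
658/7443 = 658/7443  =  0.09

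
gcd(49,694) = 1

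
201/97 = 201/97 = 2.07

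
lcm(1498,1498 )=1498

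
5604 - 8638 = - 3034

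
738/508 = 1 + 115/254 = 1.45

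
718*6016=4319488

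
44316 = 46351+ - 2035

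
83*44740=3713420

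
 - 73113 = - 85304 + 12191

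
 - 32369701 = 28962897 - 61332598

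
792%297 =198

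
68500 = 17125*4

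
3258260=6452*505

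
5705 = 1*5705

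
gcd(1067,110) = 11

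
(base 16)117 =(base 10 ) 279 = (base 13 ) 186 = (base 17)g7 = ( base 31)90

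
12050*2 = 24100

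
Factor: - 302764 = - 2^2 * 7^1 * 11^1* 983^1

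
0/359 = 0=0.00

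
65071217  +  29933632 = 95004849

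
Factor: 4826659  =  821^1 * 5879^1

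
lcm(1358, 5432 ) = 5432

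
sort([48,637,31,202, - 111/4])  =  [ - 111/4, 31, 48,202, 637]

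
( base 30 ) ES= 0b111000000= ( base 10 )448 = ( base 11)378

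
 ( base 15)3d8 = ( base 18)2CE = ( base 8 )1556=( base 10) 878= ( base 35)p3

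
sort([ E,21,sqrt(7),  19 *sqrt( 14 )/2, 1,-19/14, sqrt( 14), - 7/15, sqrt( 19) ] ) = [ - 19/14,-7/15,1,  sqrt( 7), E, sqrt( 14), sqrt( 19),21 , 19*sqrt( 14 )/2]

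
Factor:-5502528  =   - 2^6 * 3^2*41^1*233^1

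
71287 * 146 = 10407902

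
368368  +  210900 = 579268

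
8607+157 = 8764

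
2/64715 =2/64715 = 0.00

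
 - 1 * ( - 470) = 470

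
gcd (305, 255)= 5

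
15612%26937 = 15612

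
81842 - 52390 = 29452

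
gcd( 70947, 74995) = 1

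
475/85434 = 475/85434 = 0.01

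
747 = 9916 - 9169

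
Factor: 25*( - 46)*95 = -2^1 * 5^3 * 19^1*23^1= - 109250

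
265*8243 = 2184395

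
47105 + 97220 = 144325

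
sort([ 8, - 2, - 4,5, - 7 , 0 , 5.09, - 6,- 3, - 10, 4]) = [ - 10, - 7  , - 6, - 4, - 3, - 2,0,  4, 5,  5.09,8 ]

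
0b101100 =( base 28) 1g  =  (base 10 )44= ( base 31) 1D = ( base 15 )2E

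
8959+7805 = 16764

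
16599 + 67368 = 83967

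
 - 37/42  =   -1+5/42= - 0.88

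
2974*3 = 8922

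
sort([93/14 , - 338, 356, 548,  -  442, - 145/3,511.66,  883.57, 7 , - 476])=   [ - 476,-442, - 338,-145/3 , 93/14,7, 356,511.66, 548, 883.57]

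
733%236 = 25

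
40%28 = 12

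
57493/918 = 57493/918 = 62.63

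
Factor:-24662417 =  - 13^1*23^1 * 82483^1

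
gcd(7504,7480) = 8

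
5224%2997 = 2227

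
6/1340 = 3/670 = 0.00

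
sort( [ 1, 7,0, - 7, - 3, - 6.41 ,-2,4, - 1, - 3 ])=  [-7 , - 6.41 ,-3, - 3, - 2,  -  1, 0,  1 , 4, 7]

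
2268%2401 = 2268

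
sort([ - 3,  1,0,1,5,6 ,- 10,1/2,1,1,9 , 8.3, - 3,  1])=[ - 10, - 3, - 3, 0,1/2,1,1 , 1,1,  1,  5,6,8.3,9]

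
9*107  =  963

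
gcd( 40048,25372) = 4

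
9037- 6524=2513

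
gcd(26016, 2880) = 96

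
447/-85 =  - 447/85 = - 5.26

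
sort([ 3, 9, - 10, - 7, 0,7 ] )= [ -10, - 7,0,3, 7,9]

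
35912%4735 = 2767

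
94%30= 4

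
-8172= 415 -8587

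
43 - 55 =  - 12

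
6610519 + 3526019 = 10136538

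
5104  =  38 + 5066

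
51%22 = 7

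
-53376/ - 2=26688+0/1  =  26688.00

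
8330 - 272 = 8058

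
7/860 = 7/860 = 0.01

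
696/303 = 2+30/101 = 2.30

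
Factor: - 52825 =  - 5^2 * 2113^1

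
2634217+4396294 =7030511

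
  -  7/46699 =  - 7/46699 = -0.00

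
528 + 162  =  690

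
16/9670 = 8/4835 = 0.00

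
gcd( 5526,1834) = 2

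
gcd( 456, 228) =228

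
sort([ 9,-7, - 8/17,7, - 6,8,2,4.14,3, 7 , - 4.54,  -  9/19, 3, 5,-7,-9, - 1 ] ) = [-9, - 7,  -  7, - 6,- 4.54, - 1, - 9/19 , - 8/17,2,3,3,4.14,5 , 7,7,8, 9 ] 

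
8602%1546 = 872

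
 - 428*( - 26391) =11295348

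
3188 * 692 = 2206096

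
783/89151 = 261/29717 = 0.01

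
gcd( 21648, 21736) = 88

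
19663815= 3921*5015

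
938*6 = 5628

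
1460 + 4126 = 5586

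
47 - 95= - 48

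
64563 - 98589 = -34026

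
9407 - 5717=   3690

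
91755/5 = 18351 = 18351.00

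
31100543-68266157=-37165614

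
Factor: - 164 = -2^2 * 41^1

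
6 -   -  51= 57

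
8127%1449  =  882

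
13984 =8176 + 5808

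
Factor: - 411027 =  - 3^1*19^1*7211^1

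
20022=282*71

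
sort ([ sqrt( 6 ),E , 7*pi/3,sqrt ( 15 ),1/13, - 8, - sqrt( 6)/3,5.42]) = [ - 8,-sqrt( 6)/3, 1/13,sqrt(6),  E, sqrt(15) , 5.42, 7*pi/3]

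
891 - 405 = 486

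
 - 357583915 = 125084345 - 482668260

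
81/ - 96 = - 27/32 = -0.84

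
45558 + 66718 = 112276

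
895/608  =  895/608  =  1.47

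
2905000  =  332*8750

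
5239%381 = 286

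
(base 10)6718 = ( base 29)7SJ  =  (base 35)5gx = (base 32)6hu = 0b1101000111110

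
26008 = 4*6502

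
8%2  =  0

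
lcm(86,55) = 4730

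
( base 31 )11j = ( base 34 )tp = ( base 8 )1763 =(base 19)2f4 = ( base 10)1011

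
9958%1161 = 670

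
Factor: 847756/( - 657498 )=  - 2^1*3^ ( - 1)*7^1*13^1*17^1 *137^1*109583^( - 1 )=- 423878/328749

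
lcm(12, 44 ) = 132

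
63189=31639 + 31550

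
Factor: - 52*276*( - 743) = 2^4*3^1*13^1*23^1 * 743^1 = 10663536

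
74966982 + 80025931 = 154992913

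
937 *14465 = 13553705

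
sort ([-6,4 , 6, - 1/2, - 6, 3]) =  [ - 6,-6 , - 1/2, 3,  4, 6]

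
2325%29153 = 2325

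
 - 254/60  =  - 5 +23/30=- 4.23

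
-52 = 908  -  960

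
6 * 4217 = 25302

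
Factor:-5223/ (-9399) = 13^( - 1) * 241^ ( - 1)  *1741^1=1741/3133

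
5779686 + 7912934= 13692620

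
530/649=530/649 =0.82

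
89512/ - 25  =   - 3581  +  13/25 = -3580.48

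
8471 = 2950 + 5521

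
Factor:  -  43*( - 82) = 2^1*41^1*43^1=3526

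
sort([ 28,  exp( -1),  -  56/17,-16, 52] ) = [ - 16,-56/17,  exp(-1 ),28  ,  52 ]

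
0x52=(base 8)122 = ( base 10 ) 82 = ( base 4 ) 1102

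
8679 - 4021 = 4658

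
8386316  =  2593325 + 5792991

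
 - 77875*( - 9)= 700875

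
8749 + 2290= 11039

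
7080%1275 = 705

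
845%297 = 251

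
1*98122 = 98122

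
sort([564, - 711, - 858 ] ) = [ - 858, - 711, 564]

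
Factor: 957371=269^1*3559^1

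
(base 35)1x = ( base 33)22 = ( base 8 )104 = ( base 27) 2e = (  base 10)68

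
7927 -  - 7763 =15690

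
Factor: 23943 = 3^1*23^1 *347^1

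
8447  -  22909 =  - 14462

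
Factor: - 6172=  - 2^2*1543^1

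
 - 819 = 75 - 894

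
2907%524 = 287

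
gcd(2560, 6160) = 80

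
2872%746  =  634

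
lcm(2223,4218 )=164502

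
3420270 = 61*56070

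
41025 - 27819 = 13206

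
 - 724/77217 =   -  724/77217 = - 0.01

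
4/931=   4/931 = 0.00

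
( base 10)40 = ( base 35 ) 15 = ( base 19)22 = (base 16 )28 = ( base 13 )31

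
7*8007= 56049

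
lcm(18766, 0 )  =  0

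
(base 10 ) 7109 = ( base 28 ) 91P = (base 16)1BC5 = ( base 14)283b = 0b1101111000101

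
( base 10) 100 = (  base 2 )1100100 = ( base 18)5a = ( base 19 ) 55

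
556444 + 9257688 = 9814132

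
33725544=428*78798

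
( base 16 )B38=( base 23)59k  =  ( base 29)3C1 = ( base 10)2872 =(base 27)3PA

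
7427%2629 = 2169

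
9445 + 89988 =99433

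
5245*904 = 4741480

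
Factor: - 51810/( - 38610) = 3^( - 2)*13^( - 1 )*157^1  =  157/117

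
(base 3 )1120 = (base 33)19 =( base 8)52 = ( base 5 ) 132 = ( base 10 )42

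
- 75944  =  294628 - 370572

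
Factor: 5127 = 3^1*1709^1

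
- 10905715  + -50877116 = -61782831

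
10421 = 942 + 9479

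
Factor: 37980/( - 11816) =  - 2^(  -  1 )*3^2* 5^1*7^(  -  1 )=- 45/14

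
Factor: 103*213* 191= 3^1 * 71^1*103^1*191^1  =  4190349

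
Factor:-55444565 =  - 5^1 * 11^1*17^1 * 19^1*3121^1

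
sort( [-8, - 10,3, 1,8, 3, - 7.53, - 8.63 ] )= [  -  10,-8.63, - 8 , - 7.53,1,3,3, 8]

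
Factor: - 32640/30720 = - 2^ (-4)*17^1 = - 17/16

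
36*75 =2700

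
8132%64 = 4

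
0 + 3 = 3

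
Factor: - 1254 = -2^1 * 3^1  *  11^1*19^1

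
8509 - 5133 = 3376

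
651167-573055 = 78112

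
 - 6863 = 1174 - 8037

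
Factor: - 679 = - 7^1*97^1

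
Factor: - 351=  - 3^3*13^1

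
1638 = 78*21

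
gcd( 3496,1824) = 152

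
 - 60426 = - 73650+13224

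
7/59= 7/59 = 0.12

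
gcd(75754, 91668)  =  2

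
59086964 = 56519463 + 2567501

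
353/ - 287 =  - 353/287 = - 1.23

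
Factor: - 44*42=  - 1848= - 2^3 * 3^1*7^1*11^1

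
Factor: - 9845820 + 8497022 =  - 1348798 = -2^1 * 11^1* 37^1*1657^1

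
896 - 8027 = -7131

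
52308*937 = 49012596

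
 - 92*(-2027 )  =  186484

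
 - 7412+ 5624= - 1788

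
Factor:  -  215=-5^1*43^1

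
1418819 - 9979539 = - 8560720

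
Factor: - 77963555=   -  5^1*19^1*89^1*9221^1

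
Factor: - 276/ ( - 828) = 3^( - 1) = 1/3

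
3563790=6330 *563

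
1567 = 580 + 987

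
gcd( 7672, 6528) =8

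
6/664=3/332 = 0.01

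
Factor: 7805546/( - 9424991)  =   - 2^1*7^1*103^1*113^(-1)*5413^1*83407^( - 1)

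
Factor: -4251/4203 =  - 3^( - 1)*13^1*109^1 * 467^( - 1) = - 1417/1401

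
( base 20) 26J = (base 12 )663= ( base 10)939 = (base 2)1110101011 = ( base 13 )573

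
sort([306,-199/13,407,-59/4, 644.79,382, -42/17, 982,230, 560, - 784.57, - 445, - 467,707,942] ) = [  -  784.57,-467, - 445,-199/13,-59/4, - 42/17, 230,  306,382,407,560,644.79, 707,942 , 982] 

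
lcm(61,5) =305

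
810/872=405/436 = 0.93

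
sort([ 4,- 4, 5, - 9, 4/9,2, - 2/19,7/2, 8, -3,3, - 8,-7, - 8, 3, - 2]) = [ - 9,  -  8, - 8, - 7, - 4, - 3, - 2,-2/19, 4/9,2, 3, 3,7/2, 4,5, 8] 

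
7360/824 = 8 + 96/103=8.93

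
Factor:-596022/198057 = - 2^1 * 7^1*23^1*107^(-1) = -322/107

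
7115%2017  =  1064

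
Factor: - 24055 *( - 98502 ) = 2369465610 = 2^1*3^1*5^1*17^1*283^1 * 16417^1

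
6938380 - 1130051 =5808329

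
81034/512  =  40517/256 = 158.27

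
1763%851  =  61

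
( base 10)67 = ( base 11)61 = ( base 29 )29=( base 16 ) 43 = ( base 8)103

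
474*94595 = 44838030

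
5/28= 5/28 = 0.18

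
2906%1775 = 1131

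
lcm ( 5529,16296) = 309624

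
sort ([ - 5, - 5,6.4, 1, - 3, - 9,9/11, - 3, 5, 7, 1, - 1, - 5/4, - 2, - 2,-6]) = [- 9,-6,  -  5, - 5, - 3 ,-3, - 2, - 2, - 5/4, - 1, 9/11,1, 1, 5, 6.4, 7] 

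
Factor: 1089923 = 199^1 * 5477^1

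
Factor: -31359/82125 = - 10453/27375 = -  3^ ( - 1 )*5^( - 3)*73^(-1)*10453^1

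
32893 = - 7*(-4699 )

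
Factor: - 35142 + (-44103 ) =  - 3^3*5^1*587^1 = - 79245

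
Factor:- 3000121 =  - 127^1*23623^1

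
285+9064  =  9349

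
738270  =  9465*78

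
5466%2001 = 1464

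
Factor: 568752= 2^4*3^1 * 17^2*41^1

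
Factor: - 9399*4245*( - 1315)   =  52466862825 = 3^2*5^2*13^1*241^1*263^1 * 283^1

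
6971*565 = 3938615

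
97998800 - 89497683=8501117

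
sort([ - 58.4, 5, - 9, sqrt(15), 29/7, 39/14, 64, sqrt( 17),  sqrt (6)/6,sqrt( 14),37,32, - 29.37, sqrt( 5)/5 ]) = [ - 58.4, - 29.37, - 9,  sqrt( 6) /6, sqrt( 5)/5 , 39/14, sqrt( 14) , sqrt(15) , sqrt( 17),29/7, 5 , 32,37, 64]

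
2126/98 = 1063/49=21.69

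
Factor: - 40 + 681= 641 = 641^1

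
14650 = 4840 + 9810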